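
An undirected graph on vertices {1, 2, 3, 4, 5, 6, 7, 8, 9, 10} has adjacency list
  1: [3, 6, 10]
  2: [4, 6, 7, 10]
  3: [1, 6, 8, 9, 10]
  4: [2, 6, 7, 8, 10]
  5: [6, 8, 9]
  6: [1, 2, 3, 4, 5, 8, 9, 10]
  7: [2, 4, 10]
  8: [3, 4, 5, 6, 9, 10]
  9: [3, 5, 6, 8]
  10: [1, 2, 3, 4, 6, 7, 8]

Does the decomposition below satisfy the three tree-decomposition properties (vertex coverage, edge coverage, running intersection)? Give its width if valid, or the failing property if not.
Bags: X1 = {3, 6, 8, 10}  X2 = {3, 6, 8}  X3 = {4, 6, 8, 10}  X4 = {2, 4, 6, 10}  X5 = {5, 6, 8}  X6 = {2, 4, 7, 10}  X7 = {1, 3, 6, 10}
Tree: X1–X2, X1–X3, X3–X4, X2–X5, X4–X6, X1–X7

No — vertex 9 appears in no bag.

A tree decomposition must satisfy three properties: every vertex lies in some bag; for every edge, both endpoints lie together in some bag; and for every vertex, the bags containing it form a connected subtree. Here vertex 9 appears in no bag, so the decomposition is invalid.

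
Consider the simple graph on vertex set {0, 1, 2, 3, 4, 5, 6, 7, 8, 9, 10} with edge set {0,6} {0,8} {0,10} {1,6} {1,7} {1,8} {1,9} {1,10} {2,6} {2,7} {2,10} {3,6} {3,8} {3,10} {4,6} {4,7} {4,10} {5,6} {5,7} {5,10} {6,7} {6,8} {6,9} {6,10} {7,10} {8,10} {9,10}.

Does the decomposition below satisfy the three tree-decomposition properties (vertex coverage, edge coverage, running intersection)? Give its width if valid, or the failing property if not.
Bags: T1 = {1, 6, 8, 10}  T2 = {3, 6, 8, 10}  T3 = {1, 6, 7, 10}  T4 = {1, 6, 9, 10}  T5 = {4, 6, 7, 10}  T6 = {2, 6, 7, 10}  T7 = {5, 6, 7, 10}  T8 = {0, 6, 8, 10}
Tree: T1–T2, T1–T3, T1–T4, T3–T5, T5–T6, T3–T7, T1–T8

Vertex coverage: the bags together contain {0, 1, 2, 3, 4, 5, 6, 7, 8, 9, 10}, the full vertex set. Edge coverage: each edge of G has both endpoints in at least one bag. Running intersection: for every vertex, the bags containing it form a connected subtree. All three properties hold, so this is a valid tree decomposition of width max|bag| − 1 = 3, and hence tw(G) ≤ 3.

Yes; width 3.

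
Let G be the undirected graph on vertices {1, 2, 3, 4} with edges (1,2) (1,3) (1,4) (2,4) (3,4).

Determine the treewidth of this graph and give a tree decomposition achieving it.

Each bag holds 3 vertices, so the decomposition has width 2, which upper-bounds the treewidth. Conversely, {1, 2, 4} is a clique of size 3, and the vertices of any clique must share a bag in every tree decomposition; so some bag has ≥ 3 vertices and tw(G) ≥ 2. Combining the bounds, tw(G) = 2.

Treewidth 2.
One optimal decomposition is:
Bags: B1 = {1, 2, 4}  B2 = {1, 3, 4}
Tree: B1–B2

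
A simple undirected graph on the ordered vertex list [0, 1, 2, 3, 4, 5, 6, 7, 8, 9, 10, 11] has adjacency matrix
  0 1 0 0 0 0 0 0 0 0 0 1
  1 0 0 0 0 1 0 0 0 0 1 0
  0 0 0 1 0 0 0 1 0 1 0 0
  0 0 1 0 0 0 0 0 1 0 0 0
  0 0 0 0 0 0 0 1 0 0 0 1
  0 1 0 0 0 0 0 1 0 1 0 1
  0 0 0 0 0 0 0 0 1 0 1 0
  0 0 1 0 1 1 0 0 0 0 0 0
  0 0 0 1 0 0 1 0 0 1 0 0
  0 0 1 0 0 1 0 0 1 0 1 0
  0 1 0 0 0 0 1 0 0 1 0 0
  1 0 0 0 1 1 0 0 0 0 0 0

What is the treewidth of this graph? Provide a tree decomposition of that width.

Treewidth 3.
One such decomposition:
Bags: B1 = {0, 1, 4, 11}  B2 = {1, 4, 5, 11}  B3 = {1, 4, 5, 7}  B4 = {1, 5, 7, 10}  B5 = {5, 7, 9, 10}  B6 = {2, 7, 9, 10}  B7 = {2, 6, 9, 10}  B8 = {2, 6, 8, 9}  B9 = {2, 3, 6, 8}
Tree: B1–B2, B2–B3, B3–B4, B4–B5, B5–B6, B6–B7, B7–B8, B8–B9

The largest bag has 4 vertices, giving width 3; this decomposition certifies tw(G) ≤ 3. For the lower bound: the 4 vertex sets {0,4,11}, {1}, {5}, {2,7,9,10} are disjoint, each induces a connected subgraph, and every pair is joined by at least one edge of G. Contracting each set to a single vertex therefore yields K_{4} as a minor, and since treewidth is minor-monotone, tw(G) ≥ tw(K_{4}) = 3. Hence tw(G) = 3 exactly.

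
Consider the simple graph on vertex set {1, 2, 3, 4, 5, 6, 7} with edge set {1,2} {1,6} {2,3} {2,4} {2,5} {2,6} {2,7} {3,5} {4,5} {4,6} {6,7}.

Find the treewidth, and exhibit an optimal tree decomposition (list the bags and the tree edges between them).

Treewidth 2.
One such decomposition:
Bags: B1 = {2, 4, 5}  B2 = {2, 3, 5}  B3 = {2, 4, 6}  B4 = {1, 2, 6}  B5 = {2, 6, 7}
Tree: B1–B2, B1–B3, B3–B4, B4–B5

Every bag has size at most 3, so the width is 3 − 1 = 2 and tw(G) ≤ 2. For the lower bound, the 3 vertices {2, 3, 5} are pairwise adjacent, and any tree decomposition puts a clique entirely inside one bag — forcing width ≥ 2. Hence tw(G) = 2 exactly.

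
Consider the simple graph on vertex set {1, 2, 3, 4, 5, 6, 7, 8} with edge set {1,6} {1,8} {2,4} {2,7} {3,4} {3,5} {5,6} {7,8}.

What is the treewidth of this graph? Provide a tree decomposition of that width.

Treewidth 2.
One such decomposition:
Bags: B1 = {3, 5, 6}  B2 = {3, 4, 6}  B3 = {2, 4, 6}  B4 = {2, 6, 7}  B5 = {6, 7, 8}  B6 = {1, 6, 8}
Tree: B1–B2, B2–B3, B3–B4, B4–B5, B5–B6

Every bag has size at most 3, so the width is 3 − 1 = 2 and tw(G) ≤ 2. Since 6–5–3–4–2–7–8–1–6 is a cycle in G, G is not acyclic. Forests are exactly the graphs of treewidth ≤ 1, so tw(G) ≥ 2. Hence tw(G) = 2 exactly.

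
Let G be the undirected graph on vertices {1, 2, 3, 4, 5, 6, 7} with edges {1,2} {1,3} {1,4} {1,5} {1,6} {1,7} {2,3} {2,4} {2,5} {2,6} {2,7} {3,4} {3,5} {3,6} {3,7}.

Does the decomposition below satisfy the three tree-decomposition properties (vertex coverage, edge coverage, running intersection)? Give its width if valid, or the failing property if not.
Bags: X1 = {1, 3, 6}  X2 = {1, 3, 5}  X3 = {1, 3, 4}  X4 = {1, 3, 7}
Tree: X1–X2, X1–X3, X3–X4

No — vertex 2 appears in no bag.

A tree decomposition must satisfy three properties: every vertex lies in some bag; for every edge, both endpoints lie together in some bag; and for every vertex, the bags containing it form a connected subtree. Here vertex 2 appears in no bag, so the decomposition is invalid.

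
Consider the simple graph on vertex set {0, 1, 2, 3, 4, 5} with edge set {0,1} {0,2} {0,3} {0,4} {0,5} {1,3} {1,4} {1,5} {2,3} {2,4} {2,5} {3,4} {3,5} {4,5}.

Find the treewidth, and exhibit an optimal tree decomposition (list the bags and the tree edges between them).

Treewidth 4.
Bags: B1 = {0, 2, 3, 4, 5}  B2 = {0, 1, 3, 4, 5}
Tree: B1–B2

Each bag holds 5 vertices, so the decomposition has width 4, which upper-bounds the treewidth. On the other hand G contains the 5-clique {0, 1, 3, 4, 5}. A clique must lie in a single bag of any decomposition, so no decomposition can have width below 4. Therefore the treewidth is 4.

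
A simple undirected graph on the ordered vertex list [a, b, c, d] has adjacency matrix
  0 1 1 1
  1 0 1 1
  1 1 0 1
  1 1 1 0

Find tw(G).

3

A width-3 tree decomposition is:
Bags: B1 = {a, b, c, d}
Tree: (single bag)
With just one bag of size 4, the width is 4 − 1 = 3, so tw(G) ≤ 3. On the other hand G contains the 4-clique {a, b, c, d}. A clique must lie in a single bag of any decomposition, so no decomposition can have width below 3. Hence tw(G) = 3 exactly.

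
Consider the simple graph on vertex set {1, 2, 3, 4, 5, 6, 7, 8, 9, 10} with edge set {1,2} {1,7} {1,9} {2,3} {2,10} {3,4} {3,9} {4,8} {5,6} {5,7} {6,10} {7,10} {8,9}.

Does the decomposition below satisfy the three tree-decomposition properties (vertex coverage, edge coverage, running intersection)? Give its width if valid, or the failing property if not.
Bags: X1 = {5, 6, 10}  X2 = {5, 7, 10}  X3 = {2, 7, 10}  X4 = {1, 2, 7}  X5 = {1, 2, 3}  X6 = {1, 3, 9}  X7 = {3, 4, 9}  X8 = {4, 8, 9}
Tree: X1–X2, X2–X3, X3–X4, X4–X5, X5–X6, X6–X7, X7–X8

Yes; width 2.

Vertex coverage: the bags together contain {1, 2, 3, 4, 5, 6, 7, 8, 9, 10}, the full vertex set. Edge coverage: each edge of G has both endpoints in at least one bag. Running intersection: for every vertex, the bags containing it form a connected subtree. All three properties hold, so this is a valid tree decomposition of width max|bag| − 1 = 2, and hence tw(G) ≤ 2.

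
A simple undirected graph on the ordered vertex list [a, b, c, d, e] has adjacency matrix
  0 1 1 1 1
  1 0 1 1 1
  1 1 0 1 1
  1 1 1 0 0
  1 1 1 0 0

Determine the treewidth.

A width-3 tree decomposition is:
Bags: B1 = {a, b, c, d}  B2 = {a, b, c, e}
Tree: B1–B2
Each bag holds 4 vertices, so the decomposition has width 3, which upper-bounds the treewidth. Conversely, {a, b, c, d} is a clique of size 4, and the vertices of any clique must share a bag in every tree decomposition; so some bag has ≥ 4 vertices and tw(G) ≥ 3. Hence tw(G) = 3 exactly.

3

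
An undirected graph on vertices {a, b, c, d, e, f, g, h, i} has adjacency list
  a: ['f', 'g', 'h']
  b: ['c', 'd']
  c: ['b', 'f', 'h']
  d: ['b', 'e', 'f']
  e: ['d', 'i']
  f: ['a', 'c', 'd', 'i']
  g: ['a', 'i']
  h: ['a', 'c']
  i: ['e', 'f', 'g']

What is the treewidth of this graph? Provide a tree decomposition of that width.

Every bag has size at most 4, so the width is 4 − 1 = 3 and tw(G) ≤ 3. For the lower bound: the 4 vertex sets {e,g,i}, {a}, {f}, {b,c,d,h} are disjoint, each induces a connected subgraph, and every pair is joined by at least one edge of G. Contracting each set to a single vertex therefore yields K_{4} as a minor, and since treewidth is minor-monotone, tw(G) ≥ tw(K_{4}) = 3. Therefore the treewidth is 3.

Treewidth 3.
One such decomposition:
Bags: B1 = {a, e, g, i}  B2 = {a, e, f, i}  B3 = {a, d, e, f}  B4 = {a, d, f, h}  B5 = {c, d, f, h}  B6 = {b, c, d, h}
Tree: B1–B2, B2–B3, B3–B4, B4–B5, B5–B6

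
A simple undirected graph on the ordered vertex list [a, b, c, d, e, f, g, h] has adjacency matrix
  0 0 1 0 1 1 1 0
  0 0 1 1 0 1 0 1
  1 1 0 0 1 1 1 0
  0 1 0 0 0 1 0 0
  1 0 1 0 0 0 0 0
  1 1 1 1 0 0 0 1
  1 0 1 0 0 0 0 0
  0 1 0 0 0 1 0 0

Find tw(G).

A width-2 tree decomposition is:
Bags: B1 = {b, f, h}  B2 = {b, c, f}  B3 = {a, c, f}  B4 = {a, c, e}  B5 = {b, d, f}  B6 = {a, c, g}
Tree: B1–B2, B2–B3, B3–B4, B1–B5, B3–B6
Every bag has size at most 3, so the width is 3 − 1 = 2 and tw(G) ≤ 2. On the other hand G contains the 3-clique {a, c, g}. A clique must lie in a single bag of any decomposition, so no decomposition can have width below 2. Combining the bounds, tw(G) = 2.

2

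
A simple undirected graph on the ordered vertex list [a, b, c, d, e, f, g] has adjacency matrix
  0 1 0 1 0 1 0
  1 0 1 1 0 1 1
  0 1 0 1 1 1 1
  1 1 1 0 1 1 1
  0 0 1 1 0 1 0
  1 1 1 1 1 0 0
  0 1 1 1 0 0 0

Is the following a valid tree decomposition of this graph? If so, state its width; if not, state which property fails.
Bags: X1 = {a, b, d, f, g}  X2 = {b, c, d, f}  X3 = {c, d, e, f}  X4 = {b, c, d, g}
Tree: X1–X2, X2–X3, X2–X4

A tree decomposition must satisfy three properties: every vertex lies in some bag; for every edge, both endpoints lie together in some bag; and for every vertex, the bags containing it form a connected subtree. Here bags containing vertex g are not connected in the tree, so the decomposition is invalid.

No — bags containing vertex g are not connected in the tree.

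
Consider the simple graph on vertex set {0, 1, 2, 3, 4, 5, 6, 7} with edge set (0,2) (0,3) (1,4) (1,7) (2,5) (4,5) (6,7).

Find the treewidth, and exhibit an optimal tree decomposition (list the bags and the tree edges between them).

Treewidth 1.
One optimal decomposition is:
Bags: B1 = {0, 3}  B2 = {0, 2}  B3 = {2, 5}  B4 = {4, 5}  B5 = {1, 4}  B6 = {1, 7}  B7 = {6, 7}
Tree: B1–B2, B2–B3, B3–B4, B4–B5, B5–B6, B6–B7

Each bag holds 2 vertices, so the decomposition has width 1, which upper-bounds the treewidth. Since G has at least one edge (e.g. 3–0), it is not an edgeless graph, so tw(G) ≥ 1. The upper and lower bounds meet at 1, so that is the treewidth.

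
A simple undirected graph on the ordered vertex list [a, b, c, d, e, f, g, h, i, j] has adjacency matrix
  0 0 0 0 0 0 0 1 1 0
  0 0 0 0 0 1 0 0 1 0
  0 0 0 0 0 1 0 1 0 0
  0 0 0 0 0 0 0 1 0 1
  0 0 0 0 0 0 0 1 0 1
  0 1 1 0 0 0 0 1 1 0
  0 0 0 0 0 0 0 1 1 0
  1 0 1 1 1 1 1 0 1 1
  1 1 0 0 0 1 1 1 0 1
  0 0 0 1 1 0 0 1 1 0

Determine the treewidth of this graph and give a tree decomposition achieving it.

The largest bag has 3 vertices, giving width 2; this decomposition certifies tw(G) ≤ 2. Conversely, {d, h, j} is a clique of size 3, and the vertices of any clique must share a bag in every tree decomposition; so some bag has ≥ 3 vertices and tw(G) ≥ 2. Hence tw(G) = 2 exactly.

Treewidth 2.
One optimal decomposition is:
Bags: B1 = {g, h, i}  B2 = {h, i, j}  B3 = {f, h, i}  B4 = {b, f, i}  B5 = {e, h, j}  B6 = {c, f, h}  B7 = {d, h, j}  B8 = {a, h, i}
Tree: B1–B2, B1–B3, B3–B4, B2–B5, B3–B6, B2–B7, B2–B8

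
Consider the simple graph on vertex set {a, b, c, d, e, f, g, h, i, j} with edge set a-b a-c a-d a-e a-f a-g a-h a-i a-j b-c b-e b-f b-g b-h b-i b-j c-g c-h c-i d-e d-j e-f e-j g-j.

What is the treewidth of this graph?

A width-3 tree decomposition is:
Bags: B1 = {a, b, e, j}  B2 = {a, b, g, j}  B3 = {a, d, e, j}  B4 = {a, b, c, g}  B5 = {a, b, c, i}  B6 = {a, b, c, h}  B7 = {a, b, e, f}
Tree: B1–B2, B1–B3, B2–B4, B4–B5, B4–B6, B1–B7
The largest bag has 4 vertices, giving width 3; this decomposition certifies tw(G) ≤ 3. On the other hand G contains the 4-clique {a, d, e, j}. A clique must lie in a single bag of any decomposition, so no decomposition can have width below 3. Combining the bounds, tw(G) = 3.

3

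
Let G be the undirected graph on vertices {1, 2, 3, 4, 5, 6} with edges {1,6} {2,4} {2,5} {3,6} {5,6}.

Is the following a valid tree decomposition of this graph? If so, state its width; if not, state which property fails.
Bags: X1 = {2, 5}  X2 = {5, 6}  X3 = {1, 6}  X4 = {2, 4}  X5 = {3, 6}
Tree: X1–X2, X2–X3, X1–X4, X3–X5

Yes; width 1.

Vertex coverage: the bags together contain {1, 2, 3, 4, 5, 6}, the full vertex set. Edge coverage: each edge of G has both endpoints in at least one bag. Running intersection: for every vertex, the bags containing it form a connected subtree. All three properties hold, so this is a valid tree decomposition of width max|bag| − 1 = 1, and hence tw(G) ≤ 1.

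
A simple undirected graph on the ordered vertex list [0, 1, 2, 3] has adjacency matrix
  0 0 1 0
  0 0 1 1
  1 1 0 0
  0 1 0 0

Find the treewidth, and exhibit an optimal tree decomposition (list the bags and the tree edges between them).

Treewidth 1.
One such decomposition:
Bags: B1 = {1, 2}  B2 = {1, 3}  B3 = {0, 2}
Tree: B1–B2, B1–B3

Each bag holds 2 vertices, so the decomposition has width 1, which upper-bounds the treewidth. G has an edge, so its treewidth is at least 1. Hence tw(G) = 1 exactly.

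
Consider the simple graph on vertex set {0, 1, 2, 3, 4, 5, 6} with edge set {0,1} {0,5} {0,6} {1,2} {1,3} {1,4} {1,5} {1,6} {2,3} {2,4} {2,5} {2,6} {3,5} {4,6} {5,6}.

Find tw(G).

A width-3 tree decomposition is:
Bags: B1 = {1, 2, 4, 6}  B2 = {1, 2, 5, 6}  B3 = {0, 1, 5, 6}  B4 = {1, 2, 3, 5}
Tree: B1–B2, B2–B3, B2–B4
Each bag holds 4 vertices, so the decomposition has width 3, which upper-bounds the treewidth. On the other hand G contains the 4-clique {0, 1, 5, 6}. A clique must lie in a single bag of any decomposition, so no decomposition can have width below 3. Therefore the treewidth is 3.

3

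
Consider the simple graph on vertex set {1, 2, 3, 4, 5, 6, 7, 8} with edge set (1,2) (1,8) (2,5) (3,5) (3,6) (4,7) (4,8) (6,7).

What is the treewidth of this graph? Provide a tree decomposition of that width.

Treewidth 2.
One such decomposition:
Bags: B1 = {1, 2, 5}  B2 = {1, 5, 8}  B3 = {4, 5, 8}  B4 = {4, 5, 7}  B5 = {5, 6, 7}  B6 = {3, 5, 6}
Tree: B1–B2, B2–B3, B3–B4, B4–B5, B5–B6

Every bag has size at most 3, so the width is 3 − 1 = 2 and tw(G) ≤ 2. For the lower bound, G contains the cycle 5–2–1–8–4–7–6–3–5, so G is not a forest; only forests have treewidth ≤ 1, hence tw(G) ≥ 2. Combining the bounds, tw(G) = 2.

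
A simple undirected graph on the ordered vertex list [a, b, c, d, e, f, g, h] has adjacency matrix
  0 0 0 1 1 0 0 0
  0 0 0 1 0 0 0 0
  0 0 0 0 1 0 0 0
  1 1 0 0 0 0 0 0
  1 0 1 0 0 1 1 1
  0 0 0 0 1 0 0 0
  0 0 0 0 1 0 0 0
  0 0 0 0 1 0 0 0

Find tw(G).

1

A width-1 tree decomposition is:
Bags: B1 = {a, e}  B2 = {e, h}  B3 = {a, d}  B4 = {c, e}  B5 = {e, g}  B6 = {b, d}  B7 = {e, f}
Tree: B1–B2, B1–B3, B2–B4, B1–B5, B3–B6, B5–B7
Each bag holds 2 vertices, so the decomposition has width 1, which upper-bounds the treewidth. G has an edge, so its treewidth is at least 1. Combining the bounds, tw(G) = 1.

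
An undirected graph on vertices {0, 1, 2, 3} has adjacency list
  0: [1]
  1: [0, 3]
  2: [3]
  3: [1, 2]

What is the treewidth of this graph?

1

A width-1 tree decomposition is:
Bags: B1 = {0, 1}  B2 = {1, 3}  B3 = {2, 3}
Tree: B1–B2, B2–B3
The largest bag has 2 vertices, giving width 1; this decomposition certifies tw(G) ≤ 1. G has an edge, so its treewidth is at least 1. Hence tw(G) = 1 exactly.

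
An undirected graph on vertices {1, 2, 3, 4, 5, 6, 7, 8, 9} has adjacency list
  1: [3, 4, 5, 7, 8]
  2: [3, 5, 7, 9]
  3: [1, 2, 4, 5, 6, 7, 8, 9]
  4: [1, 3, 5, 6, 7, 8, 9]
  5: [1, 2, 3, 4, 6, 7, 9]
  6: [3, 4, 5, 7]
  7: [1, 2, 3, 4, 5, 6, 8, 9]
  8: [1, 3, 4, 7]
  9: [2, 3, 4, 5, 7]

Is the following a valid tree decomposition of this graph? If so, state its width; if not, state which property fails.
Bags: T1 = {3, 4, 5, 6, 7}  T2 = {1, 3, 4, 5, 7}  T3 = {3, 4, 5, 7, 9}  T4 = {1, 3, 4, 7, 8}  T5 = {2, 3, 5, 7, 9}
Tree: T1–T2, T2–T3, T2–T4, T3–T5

Yes; width 4.

Every vertex of G appears in some bag (union = {1, 2, 3, 4, 5, 6, 7, 8, 9}); every edge is covered by a bag; and for each vertex v the set of bags containing v is connected in the bag tree. The decomposition is therefore valid. The largest bag has 5 vertices, so the width is 4.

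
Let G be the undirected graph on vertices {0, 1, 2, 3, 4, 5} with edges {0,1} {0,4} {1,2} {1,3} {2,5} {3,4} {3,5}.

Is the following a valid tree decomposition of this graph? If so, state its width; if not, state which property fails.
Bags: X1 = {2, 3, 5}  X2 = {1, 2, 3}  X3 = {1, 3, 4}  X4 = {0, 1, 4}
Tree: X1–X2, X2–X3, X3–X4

Every vertex of G appears in some bag (union = {0, 1, 2, 3, 4, 5}); every edge is covered by a bag; and for each vertex v the set of bags containing v is connected in the bag tree. The decomposition is therefore valid. The largest bag has 3 vertices, so the width is 2.

Yes; width 2.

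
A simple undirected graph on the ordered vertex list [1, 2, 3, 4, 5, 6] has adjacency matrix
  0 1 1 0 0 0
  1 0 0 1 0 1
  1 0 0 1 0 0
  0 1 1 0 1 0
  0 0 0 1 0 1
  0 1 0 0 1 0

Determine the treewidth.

A width-2 tree decomposition is:
Bags: B1 = {4, 5, 6}  B2 = {2, 4, 6}  B3 = {2, 3, 4}  B4 = {1, 2, 3}
Tree: B1–B2, B2–B3, B3–B4
Every bag has size at most 3, so the width is 3 − 1 = 2 and tw(G) ≤ 2. For the lower bound, G contains the cycle 5–6–2–4–5, so G is not a forest; only forests have treewidth ≤ 1, hence tw(G) ≥ 2. The upper and lower bounds meet at 2, so that is the treewidth.

2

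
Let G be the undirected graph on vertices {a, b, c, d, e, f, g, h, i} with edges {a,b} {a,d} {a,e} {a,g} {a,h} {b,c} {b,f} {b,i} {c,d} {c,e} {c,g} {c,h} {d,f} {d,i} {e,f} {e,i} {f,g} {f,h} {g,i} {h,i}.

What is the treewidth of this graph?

4

A width-4 tree decomposition is:
Bags: B1 = {a, c, f, g, i}  B2 = {a, c, e, f, i}  B3 = {a, c, d, f, i}  B4 = {a, c, f, h, i}  B5 = {a, b, c, f, i}
Tree: B1–B2, B2–B3, B3–B4, B4–B5
Every bag has size at most 5, so the width is 5 − 1 = 4 and tw(G) ≤ 4. For the lower bound: the 5 vertex sets {a,g}, {e,i}, {c,d}, {f}, {h} are disjoint, each induces a connected subgraph, and every pair is joined by at least one edge of G. Contracting each set to a single vertex therefore yields K_{5} as a minor, and since treewidth is minor-monotone, tw(G) ≥ tw(K_{5}) = 4. Hence tw(G) = 4 exactly.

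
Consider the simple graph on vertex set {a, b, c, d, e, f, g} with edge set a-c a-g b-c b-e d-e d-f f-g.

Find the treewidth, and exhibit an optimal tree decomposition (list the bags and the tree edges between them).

Treewidth 2.
Bags: B1 = {b, c, e}  B2 = {c, d, e}  B3 = {c, d, f}  B4 = {c, f, g}  B5 = {a, c, g}
Tree: B1–B2, B2–B3, B3–B4, B4–B5

The largest bag has 3 vertices, giving width 2; this decomposition certifies tw(G) ≤ 2. Since c–b–e–d–f–g–a–c is a cycle in G, G is not acyclic. Forests are exactly the graphs of treewidth ≤ 1, so tw(G) ≥ 2. Hence tw(G) = 2 exactly.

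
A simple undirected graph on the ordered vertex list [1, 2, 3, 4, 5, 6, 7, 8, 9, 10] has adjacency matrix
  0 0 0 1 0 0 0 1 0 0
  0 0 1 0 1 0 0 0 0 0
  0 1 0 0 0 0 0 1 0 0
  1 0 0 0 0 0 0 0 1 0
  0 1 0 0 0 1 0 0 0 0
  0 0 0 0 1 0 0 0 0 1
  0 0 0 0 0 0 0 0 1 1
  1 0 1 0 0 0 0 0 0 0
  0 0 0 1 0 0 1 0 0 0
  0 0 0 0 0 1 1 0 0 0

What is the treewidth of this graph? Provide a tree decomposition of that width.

Every bag has size at most 3, so the width is 3 − 1 = 2 and tw(G) ≤ 2. For the lower bound, G contains the cycle 8–3–2–5–6–10–7–9–4–1–8, so G is not a forest; only forests have treewidth ≤ 1, hence tw(G) ≥ 2. Combining the bounds, tw(G) = 2.

Treewidth 2.
Bags: B1 = {2, 3, 8}  B2 = {2, 5, 8}  B3 = {5, 6, 8}  B4 = {6, 8, 10}  B5 = {7, 8, 10}  B6 = {7, 8, 9}  B7 = {4, 8, 9}  B8 = {1, 4, 8}
Tree: B1–B2, B2–B3, B3–B4, B4–B5, B5–B6, B6–B7, B7–B8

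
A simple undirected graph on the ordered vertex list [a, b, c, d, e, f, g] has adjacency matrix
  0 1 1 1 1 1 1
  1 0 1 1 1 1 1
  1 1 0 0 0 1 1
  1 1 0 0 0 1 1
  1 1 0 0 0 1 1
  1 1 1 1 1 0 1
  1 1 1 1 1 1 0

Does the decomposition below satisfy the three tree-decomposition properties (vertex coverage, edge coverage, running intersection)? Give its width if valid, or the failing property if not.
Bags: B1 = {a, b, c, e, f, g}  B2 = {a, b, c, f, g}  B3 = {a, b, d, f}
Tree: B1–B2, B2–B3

No — edge (g,d) lies in no bag.

A tree decomposition must satisfy three properties: every vertex lies in some bag; for every edge, both endpoints lie together in some bag; and for every vertex, the bags containing it form a connected subtree. Here edge (g,d) lies in no bag, so the decomposition is invalid.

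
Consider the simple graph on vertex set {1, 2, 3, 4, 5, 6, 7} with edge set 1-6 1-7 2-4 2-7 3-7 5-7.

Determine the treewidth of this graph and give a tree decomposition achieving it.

Every bag has size at most 2, so the width is 2 − 1 = 1 and tw(G) ≤ 1. Since G has at least one edge (e.g. 1–6), it is not an edgeless graph, so tw(G) ≥ 1. Therefore the treewidth is 1.

Treewidth 1.
One such decomposition:
Bags: B1 = {1, 6}  B2 = {1, 7}  B3 = {2, 7}  B4 = {5, 7}  B5 = {2, 4}  B6 = {3, 7}
Tree: B1–B2, B2–B3, B2–B4, B3–B5, B4–B6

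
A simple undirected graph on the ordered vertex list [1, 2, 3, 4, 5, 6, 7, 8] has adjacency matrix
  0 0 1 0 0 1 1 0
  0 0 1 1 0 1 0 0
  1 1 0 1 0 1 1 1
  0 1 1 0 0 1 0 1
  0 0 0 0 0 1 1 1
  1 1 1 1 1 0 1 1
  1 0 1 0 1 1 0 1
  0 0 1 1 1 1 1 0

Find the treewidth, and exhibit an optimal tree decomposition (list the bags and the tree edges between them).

Treewidth 3.
One such decomposition:
Bags: B1 = {3, 6, 7, 8}  B2 = {5, 6, 7, 8}  B3 = {1, 3, 6, 7}  B4 = {3, 4, 6, 8}  B5 = {2, 3, 4, 6}
Tree: B1–B2, B1–B3, B1–B4, B4–B5

Each bag holds 4 vertices, so the decomposition has width 3, which upper-bounds the treewidth. Conversely, {1, 3, 6, 7} is a clique of size 4, and the vertices of any clique must share a bag in every tree decomposition; so some bag has ≥ 4 vertices and tw(G) ≥ 3. Hence tw(G) = 3 exactly.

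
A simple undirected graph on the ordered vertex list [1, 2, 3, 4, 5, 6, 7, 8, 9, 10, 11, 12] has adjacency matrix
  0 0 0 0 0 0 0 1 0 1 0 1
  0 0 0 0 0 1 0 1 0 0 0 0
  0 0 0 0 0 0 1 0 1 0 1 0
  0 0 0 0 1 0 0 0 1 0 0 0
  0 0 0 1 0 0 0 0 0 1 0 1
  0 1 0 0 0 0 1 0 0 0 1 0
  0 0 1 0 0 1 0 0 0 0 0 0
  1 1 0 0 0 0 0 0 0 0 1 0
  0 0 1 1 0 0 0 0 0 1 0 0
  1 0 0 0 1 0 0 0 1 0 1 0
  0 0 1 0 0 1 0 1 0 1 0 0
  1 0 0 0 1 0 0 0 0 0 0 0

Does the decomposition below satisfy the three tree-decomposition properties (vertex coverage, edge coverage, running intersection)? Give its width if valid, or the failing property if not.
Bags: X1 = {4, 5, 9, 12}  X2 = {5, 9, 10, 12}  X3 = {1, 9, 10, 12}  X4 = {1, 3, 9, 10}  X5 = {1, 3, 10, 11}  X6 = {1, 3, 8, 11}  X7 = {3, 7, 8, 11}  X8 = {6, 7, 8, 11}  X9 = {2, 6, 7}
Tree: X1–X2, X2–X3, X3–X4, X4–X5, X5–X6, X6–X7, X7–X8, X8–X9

No — edge (8,2) lies in no bag.

A tree decomposition must satisfy three properties: every vertex lies in some bag; for every edge, both endpoints lie together in some bag; and for every vertex, the bags containing it form a connected subtree. Here edge (8,2) lies in no bag, so the decomposition is invalid.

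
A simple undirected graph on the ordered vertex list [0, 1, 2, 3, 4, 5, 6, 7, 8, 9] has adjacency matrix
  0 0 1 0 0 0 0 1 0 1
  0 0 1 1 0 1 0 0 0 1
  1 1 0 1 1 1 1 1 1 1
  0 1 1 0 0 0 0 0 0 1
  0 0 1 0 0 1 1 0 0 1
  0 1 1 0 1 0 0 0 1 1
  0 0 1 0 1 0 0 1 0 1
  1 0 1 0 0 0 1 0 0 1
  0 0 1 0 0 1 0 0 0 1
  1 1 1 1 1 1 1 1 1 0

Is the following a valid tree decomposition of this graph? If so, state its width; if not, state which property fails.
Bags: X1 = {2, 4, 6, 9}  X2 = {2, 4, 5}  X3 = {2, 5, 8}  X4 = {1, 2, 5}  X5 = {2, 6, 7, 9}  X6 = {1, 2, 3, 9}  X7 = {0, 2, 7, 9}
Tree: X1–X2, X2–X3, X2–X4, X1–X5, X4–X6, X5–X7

A tree decomposition must satisfy three properties: every vertex lies in some bag; for every edge, both endpoints lie together in some bag; and for every vertex, the bags containing it form a connected subtree. Here edge (9,5) lies in no bag, so the decomposition is invalid.

No — edge (9,5) lies in no bag.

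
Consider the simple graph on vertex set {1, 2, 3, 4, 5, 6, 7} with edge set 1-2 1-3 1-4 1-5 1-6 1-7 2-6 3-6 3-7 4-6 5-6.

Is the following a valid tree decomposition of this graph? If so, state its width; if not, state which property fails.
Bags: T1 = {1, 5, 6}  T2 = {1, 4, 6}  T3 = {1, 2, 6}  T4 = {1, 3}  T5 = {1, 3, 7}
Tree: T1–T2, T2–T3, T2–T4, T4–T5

No — edge (6,3) lies in no bag.

A tree decomposition must satisfy three properties: every vertex lies in some bag; for every edge, both endpoints lie together in some bag; and for every vertex, the bags containing it form a connected subtree. Here edge (6,3) lies in no bag, so the decomposition is invalid.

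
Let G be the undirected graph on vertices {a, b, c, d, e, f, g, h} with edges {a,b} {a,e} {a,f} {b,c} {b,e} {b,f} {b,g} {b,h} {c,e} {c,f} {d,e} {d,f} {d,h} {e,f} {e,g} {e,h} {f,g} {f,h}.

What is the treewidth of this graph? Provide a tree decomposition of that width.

Treewidth 3.
One such decomposition:
Bags: B1 = {b, e, f, h}  B2 = {d, e, f, h}  B3 = {a, b, e, f}  B4 = {b, e, f, g}  B5 = {b, c, e, f}
Tree: B1–B2, B1–B3, B3–B4, B4–B5

Each bag holds 4 vertices, so the decomposition has width 3, which upper-bounds the treewidth. Conversely, {d, e, f, h} is a clique of size 4, and the vertices of any clique must share a bag in every tree decomposition; so some bag has ≥ 4 vertices and tw(G) ≥ 3. Therefore the treewidth is 3.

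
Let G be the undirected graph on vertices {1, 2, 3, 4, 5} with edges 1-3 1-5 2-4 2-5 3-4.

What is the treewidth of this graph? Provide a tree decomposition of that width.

Treewidth 2.
One such decomposition:
Bags: B1 = {1, 3, 4}  B2 = {1, 4, 5}  B3 = {2, 4, 5}
Tree: B1–B2, B2–B3

Each bag holds 3 vertices, so the decomposition has width 2, which upper-bounds the treewidth. For the lower bound, G contains the cycle 4–3–1–5–2–4, so G is not a forest; only forests have treewidth ≤ 1, hence tw(G) ≥ 2. Therefore the treewidth is 2.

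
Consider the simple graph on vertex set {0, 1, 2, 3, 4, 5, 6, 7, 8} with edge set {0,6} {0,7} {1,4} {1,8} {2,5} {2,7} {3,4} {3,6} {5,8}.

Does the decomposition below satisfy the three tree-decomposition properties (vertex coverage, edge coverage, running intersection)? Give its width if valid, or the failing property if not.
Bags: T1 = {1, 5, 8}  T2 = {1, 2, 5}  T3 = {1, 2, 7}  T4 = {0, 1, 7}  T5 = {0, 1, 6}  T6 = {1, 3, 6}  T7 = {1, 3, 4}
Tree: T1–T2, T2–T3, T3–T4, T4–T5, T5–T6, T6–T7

Yes; width 2.

Every vertex of G appears in some bag (union = {0, 1, 2, 3, 4, 5, 6, 7, 8}); every edge is covered by a bag; and for each vertex v the set of bags containing v is connected in the bag tree. The decomposition is therefore valid. The largest bag has 3 vertices, so the width is 2.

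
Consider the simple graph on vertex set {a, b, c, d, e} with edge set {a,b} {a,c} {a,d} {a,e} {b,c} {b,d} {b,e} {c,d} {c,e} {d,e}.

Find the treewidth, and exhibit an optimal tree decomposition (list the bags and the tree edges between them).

A single bag containing all 5 vertices is trivially a valid decomposition of width 4. Conversely, {a, b, c, d, e} is a clique of size 5, and the vertices of any clique must share a bag in every tree decomposition; so some bag has ≥ 5 vertices and tw(G) ≥ 4. Combining the bounds, tw(G) = 4.

Treewidth 4.
One such decomposition:
Bags: B1 = {a, b, c, d, e}
Tree: (single bag)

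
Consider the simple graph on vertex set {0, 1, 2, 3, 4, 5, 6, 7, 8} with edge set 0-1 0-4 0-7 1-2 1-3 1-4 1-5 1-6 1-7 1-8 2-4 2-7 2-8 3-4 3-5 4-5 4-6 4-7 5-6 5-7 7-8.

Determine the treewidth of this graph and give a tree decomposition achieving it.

Every bag has size at most 4, so the width is 4 − 1 = 3 and tw(G) ≤ 3. Conversely, {1, 2, 7, 8} is a clique of size 4, and the vertices of any clique must share a bag in every tree decomposition; so some bag has ≥ 4 vertices and tw(G) ≥ 3. Therefore the treewidth is 3.

Treewidth 3.
One such decomposition:
Bags: B1 = {1, 2, 4, 7}  B2 = {1, 4, 5, 7}  B3 = {1, 4, 5, 6}  B4 = {0, 1, 4, 7}  B5 = {1, 3, 4, 5}  B6 = {1, 2, 7, 8}
Tree: B1–B2, B2–B3, B2–B4, B3–B5, B1–B6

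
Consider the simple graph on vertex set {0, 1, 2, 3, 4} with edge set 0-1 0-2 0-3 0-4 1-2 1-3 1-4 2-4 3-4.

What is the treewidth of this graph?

A width-3 tree decomposition is:
Bags: B1 = {0, 1, 3, 4}  B2 = {0, 1, 2, 4}
Tree: B1–B2
The largest bag has 4 vertices, giving width 3; this decomposition certifies tw(G) ≤ 3. On the other hand G contains the 4-clique {0, 1, 2, 4}. A clique must lie in a single bag of any decomposition, so no decomposition can have width below 3. Combining the bounds, tw(G) = 3.

3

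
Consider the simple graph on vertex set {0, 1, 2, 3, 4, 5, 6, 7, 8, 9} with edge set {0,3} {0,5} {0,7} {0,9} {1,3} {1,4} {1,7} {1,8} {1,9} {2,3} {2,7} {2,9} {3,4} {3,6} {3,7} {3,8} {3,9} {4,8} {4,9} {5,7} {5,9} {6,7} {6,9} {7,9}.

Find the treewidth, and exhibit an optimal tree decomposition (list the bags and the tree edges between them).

Treewidth 3.
Bags: B1 = {1, 3, 7, 9}  B2 = {3, 6, 7, 9}  B3 = {2, 3, 7, 9}  B4 = {1, 3, 4, 9}  B5 = {0, 3, 7, 9}  B6 = {1, 3, 4, 8}  B7 = {0, 5, 7, 9}
Tree: B1–B2, B2–B3, B1–B4, B3–B5, B4–B6, B5–B7

The largest bag has 4 vertices, giving width 3; this decomposition certifies tw(G) ≤ 3. On the other hand G contains the 4-clique {1, 3, 4, 8}. A clique must lie in a single bag of any decomposition, so no decomposition can have width below 3. The upper and lower bounds meet at 3, so that is the treewidth.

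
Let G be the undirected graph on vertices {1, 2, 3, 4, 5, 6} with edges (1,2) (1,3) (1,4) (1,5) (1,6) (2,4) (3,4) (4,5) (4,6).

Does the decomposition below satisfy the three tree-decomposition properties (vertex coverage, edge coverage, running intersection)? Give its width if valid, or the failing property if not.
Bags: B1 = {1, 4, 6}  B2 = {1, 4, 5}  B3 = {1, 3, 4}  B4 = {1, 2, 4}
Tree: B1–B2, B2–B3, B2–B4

Yes; width 2.

Every vertex of G appears in some bag (union = {1, 2, 3, 4, 5, 6}); every edge is covered by a bag; and for each vertex v the set of bags containing v is connected in the bag tree. The decomposition is therefore valid. The largest bag has 3 vertices, so the width is 2.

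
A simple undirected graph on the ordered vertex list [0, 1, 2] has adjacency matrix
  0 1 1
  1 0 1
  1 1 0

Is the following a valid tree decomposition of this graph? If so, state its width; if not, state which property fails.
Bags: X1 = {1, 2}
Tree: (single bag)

No — vertex 0 appears in no bag.

A tree decomposition must satisfy three properties: every vertex lies in some bag; for every edge, both endpoints lie together in some bag; and for every vertex, the bags containing it form a connected subtree. Here vertex 0 appears in no bag, so the decomposition is invalid.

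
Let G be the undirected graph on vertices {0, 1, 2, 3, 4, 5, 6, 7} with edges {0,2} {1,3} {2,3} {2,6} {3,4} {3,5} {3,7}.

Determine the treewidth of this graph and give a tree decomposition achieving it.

Treewidth 1.
One optimal decomposition is:
Bags: B1 = {3, 7}  B2 = {2, 3}  B3 = {1, 3}  B4 = {0, 2}  B5 = {2, 6}  B6 = {3, 4}  B7 = {3, 5}
Tree: B1–B2, B1–B3, B2–B4, B2–B5, B2–B6, B6–B7

Each bag holds 2 vertices, so the decomposition has width 1, which upper-bounds the treewidth. Any graph with an edge has treewidth ≥ 1, and G has the edge 7–3. The upper and lower bounds meet at 1, so that is the treewidth.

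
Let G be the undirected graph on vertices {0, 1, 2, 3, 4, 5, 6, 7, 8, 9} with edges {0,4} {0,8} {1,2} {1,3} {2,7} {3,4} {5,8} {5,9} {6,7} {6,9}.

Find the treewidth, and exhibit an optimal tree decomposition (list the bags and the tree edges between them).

Every bag has size at most 3, so the width is 3 − 1 = 2 and tw(G) ≤ 2. For the lower bound, G contains the cycle 2–1–3–4–0–8–5–9–6–7–2, so G is not a forest; only forests have treewidth ≤ 1, hence tw(G) ≥ 2. Therefore the treewidth is 2.

Treewidth 2.
Bags: B1 = {1, 2, 3}  B2 = {2, 3, 4}  B3 = {0, 2, 4}  B4 = {0, 2, 8}  B5 = {2, 5, 8}  B6 = {2, 5, 9}  B7 = {2, 6, 9}  B8 = {2, 6, 7}
Tree: B1–B2, B2–B3, B3–B4, B4–B5, B5–B6, B6–B7, B7–B8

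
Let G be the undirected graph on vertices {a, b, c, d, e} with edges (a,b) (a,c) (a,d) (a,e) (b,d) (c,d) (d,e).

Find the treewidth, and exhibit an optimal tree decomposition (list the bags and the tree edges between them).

The largest bag has 3 vertices, giving width 2; this decomposition certifies tw(G) ≤ 2. For the lower bound, the 3 vertices {a, d, e} are pairwise adjacent, and any tree decomposition puts a clique entirely inside one bag — forcing width ≥ 2. The upper and lower bounds meet at 2, so that is the treewidth.

Treewidth 2.
One such decomposition:
Bags: B1 = {a, d, e}  B2 = {a, b, d}  B3 = {a, c, d}
Tree: B1–B2, B1–B3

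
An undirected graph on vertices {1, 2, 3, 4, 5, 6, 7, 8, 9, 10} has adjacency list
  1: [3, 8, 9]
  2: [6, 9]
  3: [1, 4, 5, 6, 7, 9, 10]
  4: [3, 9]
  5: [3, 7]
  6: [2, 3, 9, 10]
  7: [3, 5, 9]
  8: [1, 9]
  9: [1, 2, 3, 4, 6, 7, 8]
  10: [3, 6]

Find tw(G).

A width-2 tree decomposition is:
Bags: B1 = {3, 7, 9}  B2 = {3, 6, 9}  B3 = {3, 4, 9}  B4 = {3, 6, 10}  B5 = {3, 5, 7}  B6 = {1, 3, 9}  B7 = {2, 6, 9}  B8 = {1, 8, 9}
Tree: B1–B2, B1–B3, B2–B4, B1–B5, B3–B6, B2–B7, B6–B8
The largest bag has 3 vertices, giving width 2; this decomposition certifies tw(G) ≤ 2. For the lower bound, the 3 vertices {1, 8, 9} are pairwise adjacent, and any tree decomposition puts a clique entirely inside one bag — forcing width ≥ 2. Hence tw(G) = 2 exactly.

2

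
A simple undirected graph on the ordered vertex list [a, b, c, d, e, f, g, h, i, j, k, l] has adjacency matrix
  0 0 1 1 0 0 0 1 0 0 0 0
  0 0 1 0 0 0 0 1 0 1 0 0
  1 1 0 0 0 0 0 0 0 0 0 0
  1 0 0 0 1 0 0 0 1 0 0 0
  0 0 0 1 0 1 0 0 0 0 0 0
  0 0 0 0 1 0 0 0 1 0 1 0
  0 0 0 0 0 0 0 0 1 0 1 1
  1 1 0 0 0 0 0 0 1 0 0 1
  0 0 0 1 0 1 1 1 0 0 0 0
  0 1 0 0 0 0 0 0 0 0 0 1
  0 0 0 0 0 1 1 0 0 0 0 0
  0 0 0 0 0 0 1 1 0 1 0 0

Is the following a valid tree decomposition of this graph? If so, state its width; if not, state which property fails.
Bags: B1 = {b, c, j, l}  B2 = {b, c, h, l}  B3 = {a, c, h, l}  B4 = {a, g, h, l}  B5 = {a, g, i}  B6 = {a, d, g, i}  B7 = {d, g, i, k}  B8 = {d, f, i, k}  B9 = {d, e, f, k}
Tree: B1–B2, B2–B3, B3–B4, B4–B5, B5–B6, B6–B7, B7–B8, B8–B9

No — edge (h,i) lies in no bag.

A tree decomposition must satisfy three properties: every vertex lies in some bag; for every edge, both endpoints lie together in some bag; and for every vertex, the bags containing it form a connected subtree. Here edge (h,i) lies in no bag, so the decomposition is invalid.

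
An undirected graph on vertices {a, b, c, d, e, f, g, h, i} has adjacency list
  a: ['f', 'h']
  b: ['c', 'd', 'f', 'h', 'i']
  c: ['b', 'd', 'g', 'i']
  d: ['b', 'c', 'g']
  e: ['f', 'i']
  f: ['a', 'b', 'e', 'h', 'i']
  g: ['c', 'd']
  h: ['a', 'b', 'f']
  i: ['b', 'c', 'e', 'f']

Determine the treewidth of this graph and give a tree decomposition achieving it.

Treewidth 2.
Bags: B1 = {b, c, d}  B2 = {b, c, i}  B3 = {b, f, i}  B4 = {b, f, h}  B5 = {c, d, g}  B6 = {e, f, i}  B7 = {a, f, h}
Tree: B1–B2, B2–B3, B3–B4, B1–B5, B3–B6, B4–B7

The largest bag has 3 vertices, giving width 2; this decomposition certifies tw(G) ≤ 2. On the other hand G contains the 3-clique {c, d, g}. A clique must lie in a single bag of any decomposition, so no decomposition can have width below 2. Combining the bounds, tw(G) = 2.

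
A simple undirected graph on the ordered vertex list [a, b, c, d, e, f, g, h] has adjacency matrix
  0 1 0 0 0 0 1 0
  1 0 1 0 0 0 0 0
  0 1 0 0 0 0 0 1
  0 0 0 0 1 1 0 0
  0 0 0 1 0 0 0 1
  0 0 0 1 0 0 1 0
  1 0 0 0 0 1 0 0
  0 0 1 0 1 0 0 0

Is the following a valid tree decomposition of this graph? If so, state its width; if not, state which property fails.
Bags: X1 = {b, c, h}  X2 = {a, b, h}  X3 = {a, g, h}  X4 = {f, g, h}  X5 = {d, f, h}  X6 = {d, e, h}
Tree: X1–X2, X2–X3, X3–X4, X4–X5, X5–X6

Yes; width 2.

Checking the three conditions: (i) the bags cover all of {a, b, c, d, e, f, g, h}; (ii) for each edge, some bag contains both endpoints; (iii) the bags containing any fixed vertex form a subtree. All hold, so the decomposition is valid with width 3 − 1 = 2.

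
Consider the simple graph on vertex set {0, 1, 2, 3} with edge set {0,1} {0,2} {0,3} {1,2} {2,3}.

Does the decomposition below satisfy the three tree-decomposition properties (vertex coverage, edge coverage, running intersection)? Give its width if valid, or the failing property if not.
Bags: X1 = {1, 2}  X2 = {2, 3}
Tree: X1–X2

A tree decomposition must satisfy three properties: every vertex lies in some bag; for every edge, both endpoints lie together in some bag; and for every vertex, the bags containing it form a connected subtree. Here vertex 0 appears in no bag, so the decomposition is invalid.

No — vertex 0 appears in no bag.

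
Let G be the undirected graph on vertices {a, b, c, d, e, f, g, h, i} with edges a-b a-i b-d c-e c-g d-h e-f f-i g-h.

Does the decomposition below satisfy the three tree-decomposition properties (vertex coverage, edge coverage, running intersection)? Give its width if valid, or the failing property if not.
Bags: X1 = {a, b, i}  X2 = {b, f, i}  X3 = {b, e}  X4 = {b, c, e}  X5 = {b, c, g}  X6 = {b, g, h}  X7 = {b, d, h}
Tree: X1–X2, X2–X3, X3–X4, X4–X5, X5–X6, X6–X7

No — edge (f,e) lies in no bag.

A tree decomposition must satisfy three properties: every vertex lies in some bag; for every edge, both endpoints lie together in some bag; and for every vertex, the bags containing it form a connected subtree. Here edge (f,e) lies in no bag, so the decomposition is invalid.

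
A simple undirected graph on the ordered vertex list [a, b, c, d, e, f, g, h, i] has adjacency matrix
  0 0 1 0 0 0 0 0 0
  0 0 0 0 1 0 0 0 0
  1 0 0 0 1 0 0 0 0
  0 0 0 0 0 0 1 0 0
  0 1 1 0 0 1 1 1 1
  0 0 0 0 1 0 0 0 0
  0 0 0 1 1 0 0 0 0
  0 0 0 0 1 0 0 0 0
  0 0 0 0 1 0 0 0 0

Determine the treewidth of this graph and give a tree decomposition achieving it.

Each bag holds 2 vertices, so the decomposition has width 1, which upper-bounds the treewidth. Any graph with an edge has treewidth ≥ 1, and G has the edge e–b. Combining the bounds, tw(G) = 1.

Treewidth 1.
Bags: B1 = {b, e}  B2 = {e, i}  B3 = {e, f}  B4 = {c, e}  B5 = {e, g}  B6 = {d, g}  B7 = {a, c}  B8 = {e, h}
Tree: B1–B2, B1–B3, B1–B4, B3–B5, B5–B6, B4–B7, B1–B8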